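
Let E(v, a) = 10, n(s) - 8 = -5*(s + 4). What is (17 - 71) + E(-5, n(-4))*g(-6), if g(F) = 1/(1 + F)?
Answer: -56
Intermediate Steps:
n(s) = -12 - 5*s (n(s) = 8 - 5*(s + 4) = 8 - 5*(4 + s) = 8 + (-20 - 5*s) = -12 - 5*s)
(17 - 71) + E(-5, n(-4))*g(-6) = (17 - 71) + 10/(1 - 6) = -54 + 10/(-5) = -54 + 10*(-⅕) = -54 - 2 = -56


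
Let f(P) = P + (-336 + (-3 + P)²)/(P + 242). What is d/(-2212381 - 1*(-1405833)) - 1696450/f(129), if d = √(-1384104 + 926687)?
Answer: -89911850/9057 - I*√457417/806548 ≈ -9927.3 - 0.00083854*I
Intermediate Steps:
d = I*√457417 (d = √(-457417) = I*√457417 ≈ 676.33*I)
f(P) = P + (-336 + (-3 + P)²)/(242 + P)
d/(-2212381 - 1*(-1405833)) - 1696450/f(129) = (I*√457417)/(-2212381 - 1*(-1405833)) - 1696450*(242 + 129)/(-327 + 2*129² + 236*129) = (I*√457417)/(-2212381 + 1405833) - 1696450*371/(-327 + 2*16641 + 30444) = (I*√457417)/(-806548) - 1696450*371/(-327 + 33282 + 30444) = (I*√457417)*(-1/806548) - 1696450/((1/371)*63399) = -I*√457417/806548 - 1696450/9057/53 = -I*√457417/806548 - 1696450*53/9057 = -I*√457417/806548 - 89911850/9057 = -89911850/9057 - I*√457417/806548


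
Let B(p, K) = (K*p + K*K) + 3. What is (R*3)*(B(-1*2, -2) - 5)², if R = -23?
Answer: -2484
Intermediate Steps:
B(p, K) = 3 + K² + K*p (B(p, K) = (K*p + K²) + 3 = (K² + K*p) + 3 = 3 + K² + K*p)
(R*3)*(B(-1*2, -2) - 5)² = (-23*3)*((3 + (-2)² - (-2)*2) - 5)² = -69*((3 + 4 - 2*(-2)) - 5)² = -69*((3 + 4 + 4) - 5)² = -69*(11 - 5)² = -69*6² = -69*36 = -2484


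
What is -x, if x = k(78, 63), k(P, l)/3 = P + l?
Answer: -423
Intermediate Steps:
k(P, l) = 3*P + 3*l (k(P, l) = 3*(P + l) = 3*P + 3*l)
x = 423 (x = 3*78 + 3*63 = 234 + 189 = 423)
-x = -1*423 = -423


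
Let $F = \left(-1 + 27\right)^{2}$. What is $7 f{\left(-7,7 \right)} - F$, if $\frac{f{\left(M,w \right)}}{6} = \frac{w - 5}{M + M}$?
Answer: $-682$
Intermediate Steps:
$f{\left(M,w \right)} = \frac{3 \left(-5 + w\right)}{M}$ ($f{\left(M,w \right)} = 6 \frac{w - 5}{M + M} = 6 \frac{-5 + w}{2 M} = \frac{3 \left(-5 + w\right)}{M}$)
$F = 676$ ($F = 26^{2} = 676$)
$7 f{\left(-7,7 \right)} - F = 7 \frac{3 \left(-5 + 7\right)}{-7} - 676 = 7 \cdot 3 \left(- \frac{1}{7}\right) 2 - 676 = 7 \left(- \frac{6}{7}\right) - 676 = -6 - 676 = -682$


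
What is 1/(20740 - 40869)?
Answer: -1/20129 ≈ -4.9680e-5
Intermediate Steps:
1/(20740 - 40869) = 1/(-20129) = -1/20129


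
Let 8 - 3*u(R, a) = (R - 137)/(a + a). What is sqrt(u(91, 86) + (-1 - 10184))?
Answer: 3*I*sqrt(8367542)/86 ≈ 100.91*I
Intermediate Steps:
u(R, a) = 8/3 - (-137 + R)/(6*a) (u(R, a) = 8/3 - (R - 137)/(3*(a + a)) = 8/3 - (-137 + R)/(3*(2*a)) = 8/3 - (-137 + R)*1/(2*a)/3 = 8/3 - (-137 + R)/(6*a))
sqrt(u(91, 86) + (-1 - 10184)) = sqrt((1/6)*(137 - 1*91 + 16*86)/86 + (-1 - 10184)) = sqrt((1/6)*(1/86)*(137 - 91 + 1376) - 10185) = sqrt((1/6)*(1/86)*1422 - 10185) = sqrt(237/86 - 10185) = sqrt(-875673/86) = 3*I*sqrt(8367542)/86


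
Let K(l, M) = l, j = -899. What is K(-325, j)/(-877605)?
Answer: 65/175521 ≈ 0.00037033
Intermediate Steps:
K(-325, j)/(-877605) = -325/(-877605) = -325*(-1/877605) = 65/175521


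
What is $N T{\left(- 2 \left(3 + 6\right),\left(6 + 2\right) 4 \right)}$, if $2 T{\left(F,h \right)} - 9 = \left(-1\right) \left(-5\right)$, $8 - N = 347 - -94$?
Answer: $-3031$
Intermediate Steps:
$N = -433$ ($N = 8 - \left(347 - -94\right) = 8 - \left(347 + 94\right) = 8 - 441 = -433$)
$T{\left(F,h \right)} = 7$ ($T{\left(F,h \right)} = \frac{9}{2} + \frac{\left(-1\right) \left(-5\right)}{2} = \frac{9}{2} + \frac{1}{2} \cdot 5 = \frac{9}{2} + \frac{5}{2} = 7$)
$N T{\left(- 2 \left(3 + 6\right),\left(6 + 2\right) 4 \right)} = \left(-433\right) 7 = -3031$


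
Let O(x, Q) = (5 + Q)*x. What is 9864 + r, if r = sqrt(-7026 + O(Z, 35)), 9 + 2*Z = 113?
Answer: 9864 + I*sqrt(4946) ≈ 9864.0 + 70.328*I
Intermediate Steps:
Z = 52 (Z = -9/2 + (1/2)*113 = -9/2 + 113/2 = 52)
O(x, Q) = x*(5 + Q)
r = I*sqrt(4946) (r = sqrt(-7026 + 52*(5 + 35)) = sqrt(-7026 + 52*40) = sqrt(-7026 + 2080) = sqrt(-4946) = I*sqrt(4946) ≈ 70.328*I)
9864 + r = 9864 + I*sqrt(4946)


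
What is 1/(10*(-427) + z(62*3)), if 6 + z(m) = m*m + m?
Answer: 1/30506 ≈ 3.2780e-5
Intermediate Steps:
z(m) = -6 + m + m² (z(m) = -6 + (m*m + m) = -6 + (m² + m) = -6 + (m + m²) = -6 + m + m²)
1/(10*(-427) + z(62*3)) = 1/(10*(-427) + (-6 + 62*3 + (62*3)²)) = 1/(-4270 + (-6 + 186 + 186²)) = 1/(-4270 + (-6 + 186 + 34596)) = 1/(-4270 + 34776) = 1/30506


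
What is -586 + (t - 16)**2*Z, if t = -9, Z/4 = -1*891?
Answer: -2228086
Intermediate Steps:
Z = -3564 (Z = 4*(-1*891) = 4*(-891) = -3564)
-586 + (t - 16)**2*Z = -586 + (-9 - 16)**2*(-3564) = -586 + (-25)**2*(-3564) = -586 + 625*(-3564) = -586 - 2227500 = -2228086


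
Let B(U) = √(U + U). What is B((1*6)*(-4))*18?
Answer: 72*I*√3 ≈ 124.71*I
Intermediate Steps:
B(U) = √2*√U (B(U) = √(2*U) = √2*√U)
B((1*6)*(-4))*18 = (√2*√((1*6)*(-4)))*18 = (√2*√(6*(-4)))*18 = (√2*√(-24))*18 = (√2*(2*I*√6))*18 = (4*I*√3)*18 = 72*I*√3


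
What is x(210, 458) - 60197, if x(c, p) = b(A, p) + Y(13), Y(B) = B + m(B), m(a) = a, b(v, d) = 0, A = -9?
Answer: -60171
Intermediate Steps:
Y(B) = 2*B (Y(B) = B + B = 2*B)
x(c, p) = 26 (x(c, p) = 0 + 2*13 = 0 + 26 = 26)
x(210, 458) - 60197 = 26 - 60197 = -60171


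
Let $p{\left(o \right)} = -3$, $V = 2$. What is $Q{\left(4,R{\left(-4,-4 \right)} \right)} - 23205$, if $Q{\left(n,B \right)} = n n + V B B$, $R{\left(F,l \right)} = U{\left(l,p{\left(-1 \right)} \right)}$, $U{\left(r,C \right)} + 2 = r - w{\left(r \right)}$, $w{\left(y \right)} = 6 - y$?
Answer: $-22677$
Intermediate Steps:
$U{\left(r,C \right)} = -8 + 2 r$ ($U{\left(r,C \right)} = -2 + \left(r - \left(6 - r\right)\right) = -2 + \left(r + \left(-6 + r\right)\right) = -2 + \left(-6 + 2 r\right) = -8 + 2 r$)
$R{\left(F,l \right)} = -8 + 2 l$
$Q{\left(n,B \right)} = n^{2} + 2 B^{2}$ ($Q{\left(n,B \right)} = n n + 2 B B = n^{2} + 2 B^{2}$)
$Q{\left(4,R{\left(-4,-4 \right)} \right)} - 23205 = \left(4^{2} + 2 \left(-8 + 2 \left(-4\right)\right)^{2}\right) - 23205 = \left(16 + 2 \left(-8 - 8\right)^{2}\right) - 23205 = \left(16 + 2 \left(-16\right)^{2}\right) - 23205 = \left(16 + 2 \cdot 256\right) - 23205 = \left(16 + 512\right) - 23205 = 528 - 23205 = -22677$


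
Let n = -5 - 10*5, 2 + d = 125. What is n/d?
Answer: -55/123 ≈ -0.44715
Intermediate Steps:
d = 123 (d = -2 + 125 = 123)
n = -55 (n = -5 - 50 = -55)
n/d = -55/123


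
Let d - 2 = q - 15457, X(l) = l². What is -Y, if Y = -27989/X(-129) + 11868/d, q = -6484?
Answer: 270515353/121695633 ≈ 2.2229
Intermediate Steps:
d = -21939 (d = 2 + (-6484 - 15457) = 2 - 21941 = -21939)
Y = -270515353/121695633 (Y = -27989/((-129)²) + 11868/(-21939) = -27989/16641 + 11868*(-1/21939) = -27989*1/16641 - 3956/7313 = -27989/16641 - 3956/7313 = -270515353/121695633 ≈ -2.2229)
-Y = -1*(-270515353/121695633) = 270515353/121695633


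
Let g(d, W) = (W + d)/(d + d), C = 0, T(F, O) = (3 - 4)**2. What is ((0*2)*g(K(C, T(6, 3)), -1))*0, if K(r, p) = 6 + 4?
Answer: 0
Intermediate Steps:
T(F, O) = 1 (T(F, O) = (-1)**2 = 1)
K(r, p) = 10
g(d, W) = (W + d)/(2*d) (g(d, W) = (W + d)/((2*d)) = (W + d)*(1/(2*d)) = (W + d)/(2*d))
((0*2)*g(K(C, T(6, 3)), -1))*0 = ((0*2)*((1/2)*(-1 + 10)/10))*0 = (0*((1/2)*(1/10)*9))*0 = (0*(9/20))*0 = 0*0 = 0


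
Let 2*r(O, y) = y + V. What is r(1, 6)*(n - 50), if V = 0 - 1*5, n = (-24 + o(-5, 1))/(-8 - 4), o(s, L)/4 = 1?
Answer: -145/6 ≈ -24.167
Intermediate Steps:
o(s, L) = 4 (o(s, L) = 4*1 = 4)
n = 5/3 (n = (-24 + 4)/(-8 - 4) = -20/(-12) = -20*(-1/12) = 5/3 ≈ 1.6667)
V = -5 (V = 0 - 5 = -5)
r(O, y) = -5/2 + y/2 (r(O, y) = (y - 5)/2 = (-5 + y)/2 = -5/2 + y/2)
r(1, 6)*(n - 50) = (-5/2 + (½)*6)*(5/3 - 50) = (-5/2 + 3)*(-145/3) = (½)*(-145/3) = -145/6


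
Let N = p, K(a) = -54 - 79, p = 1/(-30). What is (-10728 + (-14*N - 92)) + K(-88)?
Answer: -164288/15 ≈ -10953.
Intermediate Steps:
p = -1/30 ≈ -0.033333
K(a) = -133
N = -1/30 ≈ -0.033333
(-10728 + (-14*N - 92)) + K(-88) = (-10728 + (-14*(-1/30) - 92)) - 133 = (-10728 + (7/15 - 92)) - 133 = (-10728 - 1373/15) - 133 = -162293/15 - 133 = -164288/15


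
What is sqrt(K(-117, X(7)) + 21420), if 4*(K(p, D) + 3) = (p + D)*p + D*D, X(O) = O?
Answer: sqrt(98587)/2 ≈ 156.99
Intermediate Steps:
K(p, D) = -3 + D**2/4 + p*(D + p)/4 (K(p, D) = -3 + ((p + D)*p + D*D)/4 = -3 + ((D + p)*p + D**2)/4 = -3 + (p*(D + p) + D**2)/4 = -3 + (D**2 + p*(D + p))/4 = -3 + (D**2/4 + p*(D + p)/4) = -3 + D**2/4 + p*(D + p)/4)
sqrt(K(-117, X(7)) + 21420) = sqrt((-3 + (1/4)*7**2 + (1/4)*(-117)**2 + (1/4)*7*(-117)) + 21420) = sqrt((-3 + (1/4)*49 + (1/4)*13689 - 819/4) + 21420) = sqrt((-3 + 49/4 + 13689/4 - 819/4) + 21420) = sqrt(12907/4 + 21420) = sqrt(98587/4) = sqrt(98587)/2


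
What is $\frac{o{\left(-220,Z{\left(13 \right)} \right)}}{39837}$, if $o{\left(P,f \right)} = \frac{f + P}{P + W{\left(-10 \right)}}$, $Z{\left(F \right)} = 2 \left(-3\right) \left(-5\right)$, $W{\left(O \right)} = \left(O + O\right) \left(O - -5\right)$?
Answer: $\frac{19}{478044} \approx 3.9745 \cdot 10^{-5}$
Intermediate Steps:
$W{\left(O \right)} = 2 O \left(5 + O\right)$ ($W{\left(O \right)} = 2 O \left(O + 5\right) = 2 O \left(5 + O\right)$)
$Z{\left(F \right)} = 30$ ($Z{\left(F \right)} = \left(-6\right) \left(-5\right) = 30$)
$o{\left(P,f \right)} = \frac{P + f}{100 + P}$ ($o{\left(P,f \right)} = \frac{f + P}{P + 2 \left(-10\right) \left(5 - 10\right)} = \frac{P + f}{P + 2 \left(-10\right) \left(-5\right)} = \frac{P + f}{P + 100} = \frac{P + f}{100 + P}$)
$\frac{o{\left(-220,Z{\left(13 \right)} \right)}}{39837} = \frac{\frac{1}{100 - 220} \left(-220 + 30\right)}{39837} = \frac{1}{-120} \left(-190\right) \frac{1}{39837} = \left(- \frac{1}{120}\right) \left(-190\right) \frac{1}{39837} = \frac{19}{12} \cdot \frac{1}{39837} = \frac{19}{478044}$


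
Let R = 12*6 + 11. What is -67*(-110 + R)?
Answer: 1809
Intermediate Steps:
R = 83 (R = 72 + 11 = 83)
-67*(-110 + R) = -67*(-110 + 83) = -67*(-27) = 1809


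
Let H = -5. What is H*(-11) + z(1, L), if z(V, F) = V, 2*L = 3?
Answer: 56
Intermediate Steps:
L = 3/2 (L = (½)*3 = 3/2 ≈ 1.5000)
H*(-11) + z(1, L) = -5*(-11) + 1 = 55 + 1 = 56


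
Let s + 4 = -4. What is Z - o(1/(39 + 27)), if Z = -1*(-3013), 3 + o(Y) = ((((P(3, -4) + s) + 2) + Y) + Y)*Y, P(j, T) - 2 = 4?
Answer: 6568847/2178 ≈ 3016.0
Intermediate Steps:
P(j, T) = 6 (P(j, T) = 2 + 4 = 6)
s = -8 (s = -4 - 4 = -8)
o(Y) = -3 + 2*Y² (o(Y) = -3 + ((((6 - 8) + 2) + Y) + Y)*Y = -3 + (((-2 + 2) + Y) + Y)*Y = -3 + ((0 + Y) + Y)*Y = -3 + (Y + Y)*Y = -3 + (2*Y)*Y = -3 + 2*Y²)
Z = 3013
Z - o(1/(39 + 27)) = 3013 - (-3 + 2*(1/(39 + 27))²) = 3013 - (-3 + 2*(1/66)²) = 3013 - (-3 + 2*(1/4356)) = 3013 - (-3 + 1/2178) = 3013 - 1*(-6533/2178) = 3013 + 6533/2178 = 6568847/2178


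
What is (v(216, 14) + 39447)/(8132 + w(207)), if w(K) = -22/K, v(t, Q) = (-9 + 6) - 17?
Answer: 8161389/1683302 ≈ 4.8484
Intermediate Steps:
v(t, Q) = -20 (v(t, Q) = -3 - 17 = -20)
(v(216, 14) + 39447)/(8132 + w(207)) = (-20 + 39447)/(8132 - 22/207) = 39427/(8132 - 22*1/207) = 39427/(8132 - 22/207) = 39427/(1683302/207) = 39427*(207/1683302) = 8161389/1683302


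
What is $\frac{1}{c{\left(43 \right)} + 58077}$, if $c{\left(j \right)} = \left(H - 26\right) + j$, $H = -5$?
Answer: $\frac{1}{58089} \approx 1.7215 \cdot 10^{-5}$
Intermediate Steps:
$c{\left(j \right)} = -31 + j$ ($c{\left(j \right)} = \left(-5 - 26\right) + j = -31 + j$)
$\frac{1}{c{\left(43 \right)} + 58077} = \frac{1}{\left(-31 + 43\right) + 58077} = \frac{1}{12 + 58077} = \frac{1}{58089}$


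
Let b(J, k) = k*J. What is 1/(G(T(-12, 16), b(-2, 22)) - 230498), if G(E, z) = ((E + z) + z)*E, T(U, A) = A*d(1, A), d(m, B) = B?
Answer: -1/187490 ≈ -5.3336e-6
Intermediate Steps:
b(J, k) = J*k
T(U, A) = A² (T(U, A) = A*A = A²)
G(E, z) = E*(E + 2*z) (G(E, z) = (E + 2*z)*E = E*(E + 2*z))
1/(G(T(-12, 16), b(-2, 22)) - 230498) = 1/(16²*(16² + 2*(-2*22)) - 230498) = 1/(256*(256 + 2*(-44)) - 230498) = 1/(256*(256 - 88) - 230498) = 1/(256*168 - 230498) = 1/(43008 - 230498) = 1/(-187490) = -1/187490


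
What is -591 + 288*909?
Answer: 261201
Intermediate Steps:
-591 + 288*909 = -591 + 261792 = 261201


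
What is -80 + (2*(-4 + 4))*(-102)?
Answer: -80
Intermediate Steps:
-80 + (2*(-4 + 4))*(-102) = -80 + (2*0)*(-102) = -80 + 0*(-102) = -80 + 0 = -80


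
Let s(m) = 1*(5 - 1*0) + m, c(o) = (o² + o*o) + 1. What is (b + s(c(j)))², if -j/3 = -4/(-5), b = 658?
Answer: 285204544/625 ≈ 4.5633e+5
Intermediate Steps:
j = -12/5 (j = -(-12)/(-5) = -(-12)*(-1)/5 = -3*⅘ = -12/5 ≈ -2.4000)
c(o) = 1 + 2*o² (c(o) = (o² + o²) + 1 = 2*o² + 1 = 1 + 2*o²)
s(m) = 5 + m (s(m) = 1*(5 + 0) + m = 1*5 + m = 5 + m)
(b + s(c(j)))² = (658 + (5 + (1 + 2*(-12/5)²)))² = (658 + (5 + (1 + 2*(144/25))))² = (658 + (5 + (1 + 288/25)))² = (658 + (5 + 313/25))² = (658 + 438/25)² = (16888/25)² = 285204544/625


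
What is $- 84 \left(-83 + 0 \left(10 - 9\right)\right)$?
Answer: $6972$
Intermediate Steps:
$- 84 \left(-83 + 0 \left(10 - 9\right)\right) = - 84 \left(-83 + 0 \cdot 1\right) = - 84 \left(-83 + 0\right) = \left(-84\right) \left(-83\right) = 6972$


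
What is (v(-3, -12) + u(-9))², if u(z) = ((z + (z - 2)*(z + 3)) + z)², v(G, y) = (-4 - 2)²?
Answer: 5475600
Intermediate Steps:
v(G, y) = 36 (v(G, y) = (-6)² = 36)
u(z) = (2*z + (-2 + z)*(3 + z))² (u(z) = ((z + (-2 + z)*(3 + z)) + z)² = (2*z + (-2 + z)*(3 + z))²)
(v(-3, -12) + u(-9))² = (36 + (-6 + (-9)² + 3*(-9))²)² = (36 + (-6 + 81 - 27)²)² = (36 + 48²)² = (36 + 2304)² = 2340² = 5475600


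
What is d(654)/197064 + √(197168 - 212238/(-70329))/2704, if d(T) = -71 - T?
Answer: -725/197064 + √108360114025310/63389872 ≈ 0.16054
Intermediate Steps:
d(654)/197064 + √(197168 - 212238/(-70329))/2704 = (-71 - 1*654)/197064 + √(197168 - 212238/(-70329))/2704 = (-71 - 654)*(1/197064) + √(197168 - 212238*(-1/70329))*(1/2704) = -725*1/197064 + √(197168 + 70746/23443)*(1/2704) = -725/197064 + √(4622280170/23443)*(1/2704) = -725/197064 + (√108360114025310/23443)*(1/2704) = -725/197064 + √108360114025310/63389872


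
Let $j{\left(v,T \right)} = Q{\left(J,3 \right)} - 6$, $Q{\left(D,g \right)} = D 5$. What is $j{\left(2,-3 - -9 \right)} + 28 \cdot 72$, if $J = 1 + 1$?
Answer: $2020$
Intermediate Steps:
$J = 2$
$Q{\left(D,g \right)} = 5 D$
$j{\left(v,T \right)} = 4$ ($j{\left(v,T \right)} = 5 \cdot 2 - 6 = 10 - 6 = 4$)
$j{\left(2,-3 - -9 \right)} + 28 \cdot 72 = 4 + 28 \cdot 72 = 4 + 2016 = 2020$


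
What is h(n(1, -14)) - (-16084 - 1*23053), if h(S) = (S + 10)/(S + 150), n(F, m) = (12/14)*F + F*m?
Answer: 18746612/479 ≈ 39137.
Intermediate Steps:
n(F, m) = 6*F/7 + F*m (n(F, m) = (12*(1/14))*F + F*m = 6*F/7 + F*m)
h(S) = (10 + S)/(150 + S)
h(n(1, -14)) - (-16084 - 1*23053) = (10 + (⅐)*1*(6 + 7*(-14)))/(150 + (⅐)*1*(6 + 7*(-14))) - (-16084 - 1*23053) = (10 + (⅐)*1*(6 - 98))/(150 + (⅐)*1*(6 - 98)) - (-16084 - 23053) = (10 + (⅐)*1*(-92))/(150 + (⅐)*1*(-92)) - 1*(-39137) = (10 - 92/7)/(150 - 92/7) + 39137 = -22/7/(958/7) + 39137 = (7/958)*(-22/7) + 39137 = -11/479 + 39137 = 18746612/479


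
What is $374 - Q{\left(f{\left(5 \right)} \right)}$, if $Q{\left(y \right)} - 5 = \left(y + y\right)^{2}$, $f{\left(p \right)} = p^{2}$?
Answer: $-2131$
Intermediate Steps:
$Q{\left(y \right)} = 5 + 4 y^{2}$ ($Q{\left(y \right)} = 5 + \left(y + y\right)^{2} = 5 + \left(2 y\right)^{2} = 5 + 4 y^{2}$)
$374 - Q{\left(f{\left(5 \right)} \right)} = 374 - \left(5 + 4 \left(5^{2}\right)^{2}\right) = 374 - \left(5 + 4 \cdot 25^{2}\right) = 374 - \left(5 + 4 \cdot 625\right) = 374 - \left(5 + 2500\right) = 374 - 2505 = -2131$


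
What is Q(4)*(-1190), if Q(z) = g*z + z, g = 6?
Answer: -33320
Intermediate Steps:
Q(z) = 7*z (Q(z) = 6*z + z = 7*z)
Q(4)*(-1190) = (7*4)*(-1190) = 28*(-1190) = -33320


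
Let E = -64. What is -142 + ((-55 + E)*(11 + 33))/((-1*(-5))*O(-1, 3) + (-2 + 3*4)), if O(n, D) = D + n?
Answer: -2019/5 ≈ -403.80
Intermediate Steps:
-142 + ((-55 + E)*(11 + 33))/((-1*(-5))*O(-1, 3) + (-2 + 3*4)) = -142 + ((-55 - 64)*(11 + 33))/((-1*(-5))*(3 - 1) + (-2 + 3*4)) = -142 + (-119*44)/(5*2 + (-2 + 12)) = -142 - 5236/(10 + 10) = -142 - 5236/20 = -142 + (1/20)*(-5236) = -142 - 1309/5 = -2019/5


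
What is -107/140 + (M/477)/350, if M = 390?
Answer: -2423/3180 ≈ -0.76195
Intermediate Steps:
-107/140 + (M/477)/350 = -107/140 + (390/477)/350 = -107*1/140 + (390*(1/477))*(1/350) = -107/140 + (130/159)*(1/350) = -107/140 + 13/5565 = -2423/3180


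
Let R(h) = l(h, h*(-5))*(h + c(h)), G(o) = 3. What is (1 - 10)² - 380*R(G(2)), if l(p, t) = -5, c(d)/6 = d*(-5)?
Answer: -165219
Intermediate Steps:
c(d) = -30*d (c(d) = 6*(d*(-5)) = 6*(-5*d) = -30*d)
R(h) = 145*h (R(h) = -5*(h - 30*h) = -(-145)*h = 145*h)
(1 - 10)² - 380*R(G(2)) = (1 - 10)² - 55100*3 = (-9)² - 380*435 = 81 - 165300 = -165219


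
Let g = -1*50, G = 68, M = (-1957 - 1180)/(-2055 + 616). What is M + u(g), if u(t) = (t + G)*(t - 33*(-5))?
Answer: 2981867/1439 ≈ 2072.2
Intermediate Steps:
M = 3137/1439 (M = -3137/(-1439) = -3137*(-1/1439) = 3137/1439 ≈ 2.1800)
g = -50
u(t) = (68 + t)*(165 + t) (u(t) = (t + 68)*(t - 33*(-5)) = (68 + t)*(t + 165) = (68 + t)*(165 + t))
M + u(g) = 3137/1439 + (11220 + (-50)**2 + 233*(-50)) = 3137/1439 + (11220 + 2500 - 11650) = 3137/1439 + 2070 = 2981867/1439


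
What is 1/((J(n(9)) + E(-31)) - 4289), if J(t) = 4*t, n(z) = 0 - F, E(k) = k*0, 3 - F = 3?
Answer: -1/4289 ≈ -0.00023315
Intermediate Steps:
F = 0 (F = 3 - 1*3 = 3 - 3 = 0)
E(k) = 0
n(z) = 0 (n(z) = 0 - 1*0 = 0 + 0 = 0)
1/((J(n(9)) + E(-31)) - 4289) = 1/((4*0 + 0) - 4289) = 1/((0 + 0) - 4289) = 1/(0 - 4289) = 1/(-4289) = -1/4289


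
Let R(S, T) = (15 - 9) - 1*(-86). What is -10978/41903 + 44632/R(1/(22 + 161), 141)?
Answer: 467301180/963769 ≈ 484.87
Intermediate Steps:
R(S, T) = 92 (R(S, T) = 6 + 86 = 92)
-10978/41903 + 44632/R(1/(22 + 161), 141) = -10978/41903 + 44632/92 = -10978*1/41903 + 44632*(1/92) = -10978/41903 + 11158/23 = 467301180/963769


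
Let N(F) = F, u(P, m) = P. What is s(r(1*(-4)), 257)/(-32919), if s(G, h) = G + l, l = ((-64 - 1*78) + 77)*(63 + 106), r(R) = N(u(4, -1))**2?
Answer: 10969/32919 ≈ 0.33321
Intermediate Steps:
r(R) = 16 (r(R) = 4**2 = 16)
l = -10985 (l = ((-64 - 78) + 77)*169 = (-142 + 77)*169 = -65*169 = -10985)
s(G, h) = -10985 + G (s(G, h) = G - 10985 = -10985 + G)
s(r(1*(-4)), 257)/(-32919) = (-10985 + 16)/(-32919) = -10969*(-1/32919) = 10969/32919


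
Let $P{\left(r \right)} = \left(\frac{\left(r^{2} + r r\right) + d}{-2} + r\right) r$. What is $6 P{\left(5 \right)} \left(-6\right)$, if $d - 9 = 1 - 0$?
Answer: $4500$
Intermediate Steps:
$d = 10$ ($d = 9 + \left(1 - 0\right) = 9 + \left(1 + 0\right) = 9 + 1 = 10$)
$P{\left(r \right)} = r \left(-5 + r - r^{2}\right)$ ($P{\left(r \right)} = \left(\frac{\left(r^{2} + r r\right) + 10}{-2} + r\right) r = \left(\left(\left(r^{2} + r^{2}\right) + 10\right) \left(- \frac{1}{2}\right) + r\right) r = \left(\left(2 r^{2} + 10\right) \left(- \frac{1}{2}\right) + r\right) r = \left(\left(10 + 2 r^{2}\right) \left(- \frac{1}{2}\right) + r\right) r = \left(\left(-5 - r^{2}\right) + r\right) r = \left(-5 + r - r^{2}\right) r = r \left(-5 + r - r^{2}\right)$)
$6 P{\left(5 \right)} \left(-6\right) = 6 \cdot 5 \left(-5 + 5 - 5^{2}\right) \left(-6\right) = 6 \cdot 5 \left(-5 + 5 - 25\right) \left(-6\right) = 6 \cdot 5 \left(-25\right) \left(-6\right) = 6 \left(-125\right) \left(-6\right) = \left(-750\right) \left(-6\right) = 4500$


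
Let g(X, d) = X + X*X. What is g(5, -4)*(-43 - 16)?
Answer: -1770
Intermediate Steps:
g(X, d) = X + X²
g(5, -4)*(-43 - 16) = (5*(1 + 5))*(-43 - 16) = (5*6)*(-59) = 30*(-59) = -1770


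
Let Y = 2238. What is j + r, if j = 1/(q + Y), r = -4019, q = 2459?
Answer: -18877242/4697 ≈ -4019.0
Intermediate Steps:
j = 1/4697 (j = 1/(2459 + 2238) = 1/4697 ≈ 0.00021290)
j + r = 1/4697 - 4019 = -18877242/4697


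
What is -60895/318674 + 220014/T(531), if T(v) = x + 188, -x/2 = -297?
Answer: 2060738869/7329502 ≈ 281.16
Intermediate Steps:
x = 594 (x = -2*(-297) = 594)
T(v) = 782 (T(v) = 594 + 188 = 782)
-60895/318674 + 220014/T(531) = -60895/318674 + 220014/782 = -60895*1/318674 + 220014*(1/782) = -60895/318674 + 6471/23 = 2060738869/7329502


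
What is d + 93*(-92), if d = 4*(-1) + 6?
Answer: -8554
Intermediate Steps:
d = 2 (d = -4 + 6 = 2)
d + 93*(-92) = 2 + 93*(-92) = 2 - 8556 = -8554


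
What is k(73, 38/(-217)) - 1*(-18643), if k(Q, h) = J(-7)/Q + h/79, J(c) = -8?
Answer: 23330437359/1251439 ≈ 18643.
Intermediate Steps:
k(Q, h) = -8/Q + h/79
k(73, 38/(-217)) - 1*(-18643) = (-8/73 + (38/(-217))/79) - 1*(-18643) = (-8*1/73 + (38*(-1/217))/79) + 18643 = (-8/73 + (1/79)*(-38/217)) + 18643 = (-8/73 - 38/17143) + 18643 = -139918/1251439 + 18643 = 23330437359/1251439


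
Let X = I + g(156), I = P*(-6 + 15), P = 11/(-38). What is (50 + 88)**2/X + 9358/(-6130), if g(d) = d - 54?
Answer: 733460699/3858835 ≈ 190.07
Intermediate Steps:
P = -11/38 (P = 11*(-1/38) = -11/38 ≈ -0.28947)
g(d) = -54 + d
I = -99/38 (I = -11*(-6 + 15)/38 = -11/38*9 = -99/38 ≈ -2.6053)
X = 3777/38 (X = -99/38 + (-54 + 156) = -99/38 + 102 = 3777/38 ≈ 99.395)
(50 + 88)**2/X + 9358/(-6130) = (50 + 88)**2/(3777/38) + 9358/(-6130) = 138**2*(38/3777) + 9358*(-1/6130) = 19044*(38/3777) - 4679/3065 = 241224/1259 - 4679/3065 = 733460699/3858835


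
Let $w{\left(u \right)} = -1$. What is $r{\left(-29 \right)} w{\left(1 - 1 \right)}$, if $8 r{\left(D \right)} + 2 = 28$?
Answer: $- \frac{13}{4} \approx -3.25$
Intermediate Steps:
$r{\left(D \right)} = \frac{13}{4}$ ($r{\left(D \right)} = - \frac{1}{4} + \frac{1}{8} \cdot 28 = - \frac{1}{4} + \frac{7}{2} = \frac{13}{4}$)
$r{\left(-29 \right)} w{\left(1 - 1 \right)} = \frac{13}{4} \left(-1\right) = - \frac{13}{4}$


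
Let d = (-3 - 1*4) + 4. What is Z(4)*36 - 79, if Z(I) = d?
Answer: -187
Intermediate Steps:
d = -3 (d = (-3 - 4) + 4 = -7 + 4 = -3)
Z(I) = -3
Z(4)*36 - 79 = -3*36 - 79 = -108 - 79 = -187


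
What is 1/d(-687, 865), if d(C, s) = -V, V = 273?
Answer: -1/273 ≈ -0.0036630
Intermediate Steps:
d(C, s) = -273 (d(C, s) = -1*273 = -273)
1/d(-687, 865) = 1/(-273) = -1/273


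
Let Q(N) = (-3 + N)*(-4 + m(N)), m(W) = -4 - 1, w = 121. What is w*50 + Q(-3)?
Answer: 6104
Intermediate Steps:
m(W) = -5
Q(N) = 27 - 9*N (Q(N) = (-3 + N)*(-4 - 5) = (-3 + N)*(-9) = 27 - 9*N)
w*50 + Q(-3) = 121*50 + (27 - 9*(-3)) = 6050 + (27 + 27) = 6050 + 54 = 6104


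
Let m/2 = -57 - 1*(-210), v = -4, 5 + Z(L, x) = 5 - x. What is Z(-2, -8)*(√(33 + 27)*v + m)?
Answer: 2448 - 64*√15 ≈ 2200.1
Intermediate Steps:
Z(L, x) = -x (Z(L, x) = -5 + (5 - x) = -x)
m = 306 (m = 2*(-57 - 1*(-210)) = 2*(-57 + 210) = 2*153 = 306)
Z(-2, -8)*(√(33 + 27)*v + m) = (-1*(-8))*(√(33 + 27)*(-4) + 306) = 8*(√60*(-4) + 306) = 8*((2*√15)*(-4) + 306) = 8*(-8*√15 + 306) = 8*(306 - 8*√15) = 2448 - 64*√15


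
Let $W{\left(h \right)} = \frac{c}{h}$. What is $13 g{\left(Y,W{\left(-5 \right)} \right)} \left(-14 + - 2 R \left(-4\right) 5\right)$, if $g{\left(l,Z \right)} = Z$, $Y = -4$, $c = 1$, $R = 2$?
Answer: $- \frac{858}{5} \approx -171.6$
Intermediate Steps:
$W{\left(h \right)} = \frac{1}{h}$ ($W{\left(h \right)} = 1 \frac{1}{h} = \frac{1}{h}$)
$13 g{\left(Y,W{\left(-5 \right)} \right)} \left(-14 + - 2 R \left(-4\right) 5\right) = \frac{13}{-5} \left(-14 + \left(-2\right) 2 \left(-4\right) 5\right) = 13 \left(- \frac{1}{5}\right) \left(-14 + \left(-4\right) \left(-4\right) 5\right) = - \frac{13 \left(-14 + 16 \cdot 5\right)}{5} = - \frac{13 \left(-14 + 80\right)}{5} = \left(- \frac{13}{5}\right) 66 = - \frac{858}{5}$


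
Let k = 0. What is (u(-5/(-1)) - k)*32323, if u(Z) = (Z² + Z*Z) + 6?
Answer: 1810088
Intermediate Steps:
u(Z) = 6 + 2*Z² (u(Z) = (Z² + Z²) + 6 = 2*Z² + 6 = 6 + 2*Z²)
(u(-5/(-1)) - k)*32323 = ((6 + 2*(-5/(-1))²) - 1*0)*32323 = ((6 + 2*(-5*(-1))²) + 0)*32323 = ((6 + 2*5²) + 0)*32323 = ((6 + 2*25) + 0)*32323 = ((6 + 50) + 0)*32323 = (56 + 0)*32323 = 56*32323 = 1810088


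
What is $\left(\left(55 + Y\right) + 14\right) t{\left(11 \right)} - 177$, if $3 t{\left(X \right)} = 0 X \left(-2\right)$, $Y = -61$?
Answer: $-177$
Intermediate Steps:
$t{\left(X \right)} = 0$ ($t{\left(X \right)} = \frac{0 X \left(-2\right)}{3} = \frac{0 \left(-2\right)}{3} = \frac{1}{3} \cdot 0 = 0$)
$\left(\left(55 + Y\right) + 14\right) t{\left(11 \right)} - 177 = \left(\left(55 - 61\right) + 14\right) 0 - 177 = \left(-6 + 14\right) 0 - 177 = 8 \cdot 0 - 177 = 0 - 177 = -177$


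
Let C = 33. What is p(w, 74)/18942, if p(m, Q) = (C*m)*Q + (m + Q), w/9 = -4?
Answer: -43937/9471 ≈ -4.6391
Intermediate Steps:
w = -36 (w = 9*(-4) = -36)
p(m, Q) = Q + m + 33*Q*m (p(m, Q) = (33*m)*Q + (m + Q) = 33*Q*m + (Q + m) = Q + m + 33*Q*m)
p(w, 74)/18942 = (74 - 36 + 33*74*(-36))/18942 = (74 - 36 - 87912)*(1/18942) = -87874*1/18942 = -43937/9471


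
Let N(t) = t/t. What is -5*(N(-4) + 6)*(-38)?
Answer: 1330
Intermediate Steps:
N(t) = 1
-5*(N(-4) + 6)*(-38) = -5*(1 + 6)*(-38) = -5*7*(-38) = -35*(-38) = 1330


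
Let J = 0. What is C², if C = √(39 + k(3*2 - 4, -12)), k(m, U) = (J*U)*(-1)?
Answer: 39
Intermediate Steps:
k(m, U) = 0 (k(m, U) = (0*U)*(-1) = 0*(-1) = 0)
C = √39 (C = √(39 + 0) = √39 ≈ 6.2450)
C² = (√39)² = 39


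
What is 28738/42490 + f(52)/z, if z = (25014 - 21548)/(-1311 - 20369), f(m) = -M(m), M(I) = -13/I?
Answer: -32672473/36817585 ≈ -0.88741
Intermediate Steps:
f(m) = 13/m (f(m) = -(-13)/m = 13/m)
z = -1733/10840 (z = 3466/(-21680) = 3466*(-1/21680) = -1733/10840 ≈ -0.15987)
28738/42490 + f(52)/z = 28738/42490 + (13/52)/(-1733/10840) = 28738*(1/42490) + (13*(1/52))*(-10840/1733) = 14369/21245 + (¼)*(-10840/1733) = 14369/21245 - 2710/1733 = -32672473/36817585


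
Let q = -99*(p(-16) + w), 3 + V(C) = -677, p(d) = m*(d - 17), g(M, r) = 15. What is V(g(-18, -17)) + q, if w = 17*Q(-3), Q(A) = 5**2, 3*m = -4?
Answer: -47111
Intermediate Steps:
m = -4/3 (m = (1/3)*(-4) = -4/3 ≈ -1.3333)
Q(A) = 25
p(d) = 68/3 - 4*d/3 (p(d) = -4*(d - 17)/3 = -4*(-17 + d)/3 = 68/3 - 4*d/3)
w = 425 (w = 17*25 = 425)
V(C) = -680 (V(C) = -3 - 677 = -680)
q = -46431 (q = -99*((68/3 - 4/3*(-16)) + 425) = -99*((68/3 + 64/3) + 425) = -99*(44 + 425) = -99*469 = -46431)
V(g(-18, -17)) + q = -680 - 46431 = -47111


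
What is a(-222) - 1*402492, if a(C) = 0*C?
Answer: -402492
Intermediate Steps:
a(C) = 0
a(-222) - 1*402492 = 0 - 1*402492 = 0 - 402492 = -402492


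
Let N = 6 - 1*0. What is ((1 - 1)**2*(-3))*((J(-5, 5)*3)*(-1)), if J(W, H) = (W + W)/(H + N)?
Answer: 0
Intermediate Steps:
N = 6 (N = 6 + 0 = 6)
J(W, H) = 2*W/(6 + H) (J(W, H) = (W + W)/(H + 6) = (2*W)/(6 + H) = 2*W/(6 + H))
((1 - 1)**2*(-3))*((J(-5, 5)*3)*(-1)) = ((1 - 1)**2*(-3))*(((2*(-5)/(6 + 5))*3)*(-1)) = (0**2*(-3))*(((2*(-5)/11)*3)*(-1)) = (0*(-3))*(((2*(-5)*(1/11))*3)*(-1)) = 0*(-10/11*3*(-1)) = 0*(-30/11*(-1)) = 0*(30/11) = 0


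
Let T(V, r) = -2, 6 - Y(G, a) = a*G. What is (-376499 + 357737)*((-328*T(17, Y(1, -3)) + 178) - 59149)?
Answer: 1094106030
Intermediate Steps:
Y(G, a) = 6 - G*a (Y(G, a) = 6 - a*G = 6 - G*a)
(-376499 + 357737)*((-328*T(17, Y(1, -3)) + 178) - 59149) = (-376499 + 357737)*((-328*(-2) + 178) - 59149) = -18762*((656 + 178) - 59149) = -18762*(834 - 59149) = -18762*(-58315) = 1094106030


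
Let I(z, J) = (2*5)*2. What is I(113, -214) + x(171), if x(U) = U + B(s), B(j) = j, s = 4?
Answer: 195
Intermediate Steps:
I(z, J) = 20 (I(z, J) = 10*2 = 20)
x(U) = 4 + U (x(U) = U + 4 = 4 + U)
I(113, -214) + x(171) = 20 + (4 + 171) = 20 + 175 = 195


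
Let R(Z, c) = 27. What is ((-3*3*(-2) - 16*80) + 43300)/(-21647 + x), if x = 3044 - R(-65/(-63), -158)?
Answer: -21019/9315 ≈ -2.2565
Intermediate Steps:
x = 3017 (x = 3044 - 1*27 = 3044 - 27 = 3017)
((-3*3*(-2) - 16*80) + 43300)/(-21647 + x) = ((-3*3*(-2) - 16*80) + 43300)/(-21647 + 3017) = ((-9*(-2) - 1280) + 43300)/(-18630) = ((18 - 1280) + 43300)*(-1/18630) = (-1262 + 43300)*(-1/18630) = 42038*(-1/18630) = -21019/9315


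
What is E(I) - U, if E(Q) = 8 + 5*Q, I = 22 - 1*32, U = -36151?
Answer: 36109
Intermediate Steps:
I = -10 (I = 22 - 32 = -10)
E(I) - U = (8 + 5*(-10)) - 1*(-36151) = (8 - 50) + 36151 = -42 + 36151 = 36109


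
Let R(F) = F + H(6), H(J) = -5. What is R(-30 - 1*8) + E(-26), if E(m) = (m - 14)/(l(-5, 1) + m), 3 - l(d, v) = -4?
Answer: -777/19 ≈ -40.895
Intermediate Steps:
R(F) = -5 + F (R(F) = F - 5 = -5 + F)
l(d, v) = 7 (l(d, v) = 3 - 1*(-4) = 3 + 4 = 7)
E(m) = (-14 + m)/(7 + m) (E(m) = (m - 14)/(7 + m) = (-14 + m)/(7 + m))
R(-30 - 1*8) + E(-26) = (-5 + (-30 - 1*8)) + (-14 - 26)/(7 - 26) = (-5 + (-30 - 8)) - 40/(-19) = (-5 - 38) - 1/19*(-40) = -43 + 40/19 = -777/19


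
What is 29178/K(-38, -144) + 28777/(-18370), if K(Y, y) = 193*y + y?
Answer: -37219837/14255120 ≈ -2.6110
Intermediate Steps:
K(Y, y) = 194*y
29178/K(-38, -144) + 28777/(-18370) = 29178/((194*(-144))) + 28777/(-18370) = 29178/(-27936) + 28777*(-1/18370) = 29178*(-1/27936) - 28777/18370 = -1621/1552 - 28777/18370 = -37219837/14255120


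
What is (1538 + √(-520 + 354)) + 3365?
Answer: 4903 + I*√166 ≈ 4903.0 + 12.884*I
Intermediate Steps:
(1538 + √(-520 + 354)) + 3365 = (1538 + √(-166)) + 3365 = (1538 + I*√166) + 3365 = 4903 + I*√166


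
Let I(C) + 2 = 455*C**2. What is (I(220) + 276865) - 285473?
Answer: 22013390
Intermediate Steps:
I(C) = -2 + 455*C**2
(I(220) + 276865) - 285473 = ((-2 + 455*220**2) + 276865) - 285473 = ((-2 + 455*48400) + 276865) - 285473 = ((-2 + 22022000) + 276865) - 285473 = (22021998 + 276865) - 285473 = 22298863 - 285473 = 22013390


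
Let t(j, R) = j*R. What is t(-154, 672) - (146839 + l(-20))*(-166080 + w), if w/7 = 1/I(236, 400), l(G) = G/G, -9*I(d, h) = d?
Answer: 1438840251738/59 ≈ 2.4387e+10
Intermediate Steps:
I(d, h) = -d/9
l(G) = 1
t(j, R) = R*j
w = -63/236 (w = 7/((-⅑*236)) = 7/(-236/9) = 7*(-9/236) = -63/236 ≈ -0.26695)
t(-154, 672) - (146839 + l(-20))*(-166080 + w) = 672*(-154) - (146839 + 1)*(-166080 - 63/236) = -103488 - 146840*(-39194943)/236 = -103488 - 1*(-1438846357530/59) = -103488 + 1438846357530/59 = 1438840251738/59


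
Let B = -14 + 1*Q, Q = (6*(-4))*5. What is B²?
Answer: 17956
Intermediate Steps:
Q = -120 (Q = -24*5 = -120)
B = -134 (B = -14 + 1*(-120) = -14 - 120 = -134)
B² = (-134)² = 17956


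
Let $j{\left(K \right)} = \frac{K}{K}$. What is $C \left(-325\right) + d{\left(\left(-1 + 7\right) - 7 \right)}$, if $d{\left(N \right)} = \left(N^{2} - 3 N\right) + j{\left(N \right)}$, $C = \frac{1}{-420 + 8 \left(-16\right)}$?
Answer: $\frac{3065}{548} \approx 5.5931$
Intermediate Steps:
$j{\left(K \right)} = 1$
$C = - \frac{1}{548}$ ($C = \frac{1}{-420 - 128} = \frac{1}{-548} = - \frac{1}{548} \approx -0.0018248$)
$d{\left(N \right)} = 1 + N^{2} - 3 N$ ($d{\left(N \right)} = \left(N^{2} - 3 N\right) + 1 = 1 + N^{2} - 3 N$)
$C \left(-325\right) + d{\left(\left(-1 + 7\right) - 7 \right)} = \left(- \frac{1}{548}\right) \left(-325\right) + \left(1 + \left(\left(-1 + 7\right) - 7\right)^{2} - 3 \left(\left(-1 + 7\right) - 7\right)\right) = \frac{325}{548} + \left(1 + \left(6 - 7\right)^{2} - 3 \left(6 - 7\right)\right) = \frac{325}{548} + \left(1 + \left(-1\right)^{2} - -3\right) = \frac{325}{548} + \left(1 + 1 + 3\right) = \frac{325}{548} + 5 = \frac{3065}{548}$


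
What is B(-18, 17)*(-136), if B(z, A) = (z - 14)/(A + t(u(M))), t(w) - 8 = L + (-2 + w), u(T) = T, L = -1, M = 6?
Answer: 1088/7 ≈ 155.43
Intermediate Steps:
t(w) = 5 + w (t(w) = 8 + (-1 + (-2 + w)) = 8 + (-3 + w) = 5 + w)
B(z, A) = (-14 + z)/(11 + A) (B(z, A) = (z - 14)/(A + (5 + 6)) = (-14 + z)/(A + 11) = (-14 + z)/(11 + A))
B(-18, 17)*(-136) = ((-14 - 18)/(11 + 17))*(-136) = (-32/28)*(-136) = ((1/28)*(-32))*(-136) = -8/7*(-136) = 1088/7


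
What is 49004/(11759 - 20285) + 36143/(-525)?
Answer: -7949579/106575 ≈ -74.591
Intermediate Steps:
49004/(11759 - 20285) + 36143/(-525) = 49004/(-8526) + 36143*(-1/525) = 49004*(-1/8526) - 36143/525 = -24502/4263 - 36143/525 = -7949579/106575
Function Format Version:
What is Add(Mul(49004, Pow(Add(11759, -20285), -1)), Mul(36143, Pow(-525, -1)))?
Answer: Rational(-7949579, 106575) ≈ -74.591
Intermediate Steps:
Add(Mul(49004, Pow(Add(11759, -20285), -1)), Mul(36143, Pow(-525, -1))) = Add(Mul(49004, Pow(-8526, -1)), Mul(36143, Rational(-1, 525))) = Add(Mul(49004, Rational(-1, 8526)), Rational(-36143, 525)) = Add(Rational(-24502, 4263), Rational(-36143, 525)) = Rational(-7949579, 106575)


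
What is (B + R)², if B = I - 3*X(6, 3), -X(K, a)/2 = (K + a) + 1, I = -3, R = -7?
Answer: 2500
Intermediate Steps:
X(K, a) = -2 - 2*K - 2*a (X(K, a) = -2*((K + a) + 1) = -2*(1 + K + a) = -2 - 2*K - 2*a)
B = 57 (B = -3 - 3*(-2 - 2*6 - 2*3) = -3 - 3*(-2 - 12 - 6) = -3 - 3*(-20) = -3 + 60 = 57)
(B + R)² = (57 - 7)² = 50² = 2500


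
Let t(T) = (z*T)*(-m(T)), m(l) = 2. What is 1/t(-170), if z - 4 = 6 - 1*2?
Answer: 1/2720 ≈ 0.00036765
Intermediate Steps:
z = 8 (z = 4 + (6 - 1*2) = 4 + (6 - 2) = 4 + 4 = 8)
t(T) = -16*T (t(T) = (8*T)*(-1*2) = (8*T)*(-2) = -16*T)
1/t(-170) = 1/(-16*(-170)) = 1/2720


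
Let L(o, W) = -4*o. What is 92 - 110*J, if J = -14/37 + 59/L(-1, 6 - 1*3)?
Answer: -110177/74 ≈ -1488.9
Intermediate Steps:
J = 2127/148 (J = -14/37 + 59/((-4*(-1))) = -14*1/37 + 59/4 = -14/37 + 59*(¼) = -14/37 + 59/4 = 2127/148 ≈ 14.372)
92 - 110*J = 92 - 110*2127/148 = 92 - 116985/74 = -110177/74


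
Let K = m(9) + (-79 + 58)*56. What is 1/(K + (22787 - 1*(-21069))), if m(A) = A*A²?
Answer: 1/43409 ≈ 2.3037e-5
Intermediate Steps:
m(A) = A³
K = -447 (K = 9³ + (-79 + 58)*56 = 729 - 21*56 = 729 - 1176 = -447)
1/(K + (22787 - 1*(-21069))) = 1/(-447 + (22787 - 1*(-21069))) = 1/(-447 + (22787 + 21069)) = 1/(-447 + 43856) = 1/43409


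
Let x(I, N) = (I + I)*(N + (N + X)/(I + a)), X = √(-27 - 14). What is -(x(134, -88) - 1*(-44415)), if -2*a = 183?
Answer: -1723467/85 - 536*I*√41/85 ≈ -20276.0 - 40.377*I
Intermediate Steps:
X = I*√41 (X = √(-41) = I*√41 ≈ 6.4031*I)
a = -183/2 (a = -½*183 = -183/2 ≈ -91.500)
x(I, N) = 2*I*(N + (N + I*√41)/(-183/2 + I)) (x(I, N) = (I + I)*(N + (N + I*√41)/(I - 183/2)) = (2*I)*(N + (N + I*√41)/(-183/2 + I)) = 2*I*(N + (N + I*√41)/(-183/2 + I)))
-(x(134, -88) - 1*(-44415)) = -(2*134*(-181*(-88) + 2*I*√41 + 2*134*(-88))/(-183 + 2*134) - 1*(-44415)) = -(2*134*(15928 + 2*I*√41 - 23584)/(-183 + 268) + 44415) = -(2*134*(-7656 + 2*I*√41)/85 + 44415) = -(2*134*(1/85)*(-7656 + 2*I*√41) + 44415) = -((-2051808/85 + 536*I*√41/85) + 44415) = -(1723467/85 + 536*I*√41/85) = -1723467/85 - 536*I*√41/85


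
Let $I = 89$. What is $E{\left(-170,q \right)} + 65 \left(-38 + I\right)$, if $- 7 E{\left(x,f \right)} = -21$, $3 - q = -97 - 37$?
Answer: $3318$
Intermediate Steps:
$q = 137$ ($q = 3 - \left(-97 - 37\right) = 3 - -134 = 3 + 134 = 137$)
$E{\left(x,f \right)} = 3$ ($E{\left(x,f \right)} = \left(- \frac{1}{7}\right) \left(-21\right) = 3$)
$E{\left(-170,q \right)} + 65 \left(-38 + I\right) = 3 + 65 \left(-38 + 89\right) = 3 + 65 \cdot 51 = 3 + 3315 = 3318$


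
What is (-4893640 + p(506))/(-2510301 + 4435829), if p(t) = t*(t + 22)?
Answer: -578309/240691 ≈ -2.4027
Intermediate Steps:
p(t) = t*(22 + t)
(-4893640 + p(506))/(-2510301 + 4435829) = (-4893640 + 506*(22 + 506))/(-2510301 + 4435829) = (-4893640 + 506*528)/1925528 = (-4893640 + 267168)*(1/1925528) = -4626472*1/1925528 = -578309/240691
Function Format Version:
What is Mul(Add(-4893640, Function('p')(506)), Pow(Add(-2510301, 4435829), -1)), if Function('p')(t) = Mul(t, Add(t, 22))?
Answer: Rational(-578309, 240691) ≈ -2.4027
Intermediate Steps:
Function('p')(t) = Mul(t, Add(22, t))
Mul(Add(-4893640, Function('p')(506)), Pow(Add(-2510301, 4435829), -1)) = Mul(Add(-4893640, Mul(506, Add(22, 506))), Pow(Add(-2510301, 4435829), -1)) = Mul(Add(-4893640, Mul(506, 528)), Pow(1925528, -1)) = Mul(Add(-4893640, 267168), Rational(1, 1925528)) = Mul(-4626472, Rational(1, 1925528)) = Rational(-578309, 240691)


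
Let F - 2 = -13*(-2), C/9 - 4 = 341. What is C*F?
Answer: 86940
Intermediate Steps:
C = 3105 (C = 36 + 9*341 = 36 + 3069 = 3105)
F = 28 (F = 2 - 13*(-2) = 2 + 26 = 28)
C*F = 3105*28 = 86940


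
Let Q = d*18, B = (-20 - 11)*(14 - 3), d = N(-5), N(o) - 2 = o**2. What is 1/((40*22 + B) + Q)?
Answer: 1/1025 ≈ 0.00097561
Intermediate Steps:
N(o) = 2 + o**2
d = 27 (d = 2 + (-5)**2 = 2 + 25 = 27)
B = -341 (B = -31*11 = -341)
Q = 486 (Q = 27*18 = 486)
1/((40*22 + B) + Q) = 1/((40*22 - 341) + 486) = 1/((880 - 341) + 486) = 1/(539 + 486) = 1/1025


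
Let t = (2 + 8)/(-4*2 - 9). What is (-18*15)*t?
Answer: 2700/17 ≈ 158.82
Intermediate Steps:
t = -10/17 (t = 10/(-8 - 9) = 10/(-17) = 10*(-1/17) = -10/17 ≈ -0.58823)
(-18*15)*t = -18*15*(-10/17) = -270*(-10/17) = 2700/17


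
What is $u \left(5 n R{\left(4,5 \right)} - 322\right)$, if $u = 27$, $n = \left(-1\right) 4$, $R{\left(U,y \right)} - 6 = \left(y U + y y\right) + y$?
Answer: $-38934$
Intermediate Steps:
$R{\left(U,y \right)} = 6 + y + y^{2} + U y$ ($R{\left(U,y \right)} = 6 + \left(\left(y U + y y\right) + y\right) = 6 + \left(\left(U y + y^{2}\right) + y\right) = 6 + \left(\left(y^{2} + U y\right) + y\right) = 6 + \left(y + y^{2} + U y\right) = 6 + y + y^{2} + U y$)
$n = -4$
$u \left(5 n R{\left(4,5 \right)} - 322\right) = 27 \left(5 \left(-4\right) \left(6 + 5 + 5^{2} + 4 \cdot 5\right) - 322\right) = 27 \left(- 20 \left(6 + 5 + 25 + 20\right) - 322\right) = 27 \left(\left(-20\right) 56 - 322\right) = 27 \left(-1120 - 322\right) = 27 \left(-1442\right) = -38934$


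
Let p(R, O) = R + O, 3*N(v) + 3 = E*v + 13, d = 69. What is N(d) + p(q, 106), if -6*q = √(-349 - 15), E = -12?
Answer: -500/3 - I*√91/3 ≈ -166.67 - 3.1798*I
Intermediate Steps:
N(v) = 10/3 - 4*v (N(v) = -1 + (-12*v + 13)/3 = -1 + (13 - 12*v)/3 = -1 + (13/3 - 4*v) = 10/3 - 4*v)
q = -I*√91/3 (q = -√(-349 - 15)/6 = -I*√91/3 ≈ -3.1798*I)
p(R, O) = O + R
N(d) + p(q, 106) = (10/3 - 4*69) + (106 - I*√91/3) = (10/3 - 276) + (106 - I*√91/3) = -818/3 + (106 - I*√91/3) = -500/3 - I*√91/3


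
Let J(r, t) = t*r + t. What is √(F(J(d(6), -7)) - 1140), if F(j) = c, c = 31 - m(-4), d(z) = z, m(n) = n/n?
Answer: I*√1110 ≈ 33.317*I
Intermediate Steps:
m(n) = 1
J(r, t) = t + r*t (J(r, t) = r*t + t = t + r*t)
c = 30 (c = 31 - 1*1 = 31 - 1 = 30)
F(j) = 30
√(F(J(d(6), -7)) - 1140) = √(30 - 1140) = √(-1110) = I*√1110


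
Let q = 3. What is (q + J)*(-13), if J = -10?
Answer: 91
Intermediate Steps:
(q + J)*(-13) = (3 - 10)*(-13) = -7*(-13) = 91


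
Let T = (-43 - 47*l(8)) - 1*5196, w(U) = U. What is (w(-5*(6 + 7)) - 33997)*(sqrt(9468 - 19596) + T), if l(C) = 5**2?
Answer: 218473668 - 136248*I*sqrt(633) ≈ 2.1847e+8 - 3.4279e+6*I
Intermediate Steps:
l(C) = 25
T = -6414 (T = (-43 - 47*25) - 1*5196 = (-43 - 1175) - 5196 = -1218 - 5196 = -6414)
(w(-5*(6 + 7)) - 33997)*(sqrt(9468 - 19596) + T) = (-5*(6 + 7) - 33997)*(sqrt(9468 - 19596) - 6414) = (-5*13 - 33997)*(sqrt(-10128) - 6414) = (-65 - 33997)*(4*I*sqrt(633) - 6414) = -34062*(-6414 + 4*I*sqrt(633)) = 218473668 - 136248*I*sqrt(633)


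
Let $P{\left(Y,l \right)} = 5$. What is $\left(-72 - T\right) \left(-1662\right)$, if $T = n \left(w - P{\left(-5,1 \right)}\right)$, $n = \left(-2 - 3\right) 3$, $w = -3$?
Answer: $319104$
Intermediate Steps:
$n = -15$ ($n = \left(-5\right) 3 = -15$)
$T = 120$ ($T = - 15 \left(-3 - 5\right) = \left(-15\right) \left(-8\right) = 120$)
$\left(-72 - T\right) \left(-1662\right) = \left(-72 - 120\right) \left(-1662\right) = \left(-192\right) \left(-1662\right) = 319104$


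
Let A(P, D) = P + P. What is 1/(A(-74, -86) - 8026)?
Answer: -1/8174 ≈ -0.00012234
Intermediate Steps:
A(P, D) = 2*P
1/(A(-74, -86) - 8026) = 1/(2*(-74) - 8026) = 1/(-148 - 8026) = 1/(-8174) = -1/8174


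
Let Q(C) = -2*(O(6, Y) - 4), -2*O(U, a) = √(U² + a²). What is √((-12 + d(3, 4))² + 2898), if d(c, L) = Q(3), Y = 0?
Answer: √2902 ≈ 53.870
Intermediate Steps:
O(U, a) = -√(U² + a²)/2
Q(C) = 14 (Q(C) = -2*(-√(6² + 0²)/2 - 4) = -2*(-√(36 + 0)/2 - 4) = -2*(-√36/2 - 4) = -2*(-½*6 - 4) = -2*(-3 - 4) = -2*(-7) = 14)
d(c, L) = 14
√((-12 + d(3, 4))² + 2898) = √((-12 + 14)² + 2898) = √(2² + 2898) = √(4 + 2898) = √2902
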